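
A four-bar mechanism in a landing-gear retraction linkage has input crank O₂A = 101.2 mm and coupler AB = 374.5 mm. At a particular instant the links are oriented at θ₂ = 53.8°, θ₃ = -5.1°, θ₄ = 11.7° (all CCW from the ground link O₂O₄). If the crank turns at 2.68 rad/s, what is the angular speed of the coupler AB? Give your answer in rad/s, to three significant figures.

ω₂ = 2.68 rad/s
Differentiating the loop-closure r₂e^{iθ₂}+r₃e^{iθ₃}=r₁+r₄e^{iθ₄} gives r₂ω₂e^{iθ₂}+r₃ω₃e^{iθ₃}=r₄ω₄e^{iθ₄}.
Eliminating the other unknown: ω₃ = r₂ω₂ sin(θ₄−θ₂) / [r₃ sin(θ₃−θ₄)].
Numerator sine = -0.67043; denominator sine = -0.28903.
Result = 0.1012·2.68·(-0.67043) / (0.3745·(-0.28903)) = +1.6798 rad/s; magnitude 1.6798 rad/s.

1.68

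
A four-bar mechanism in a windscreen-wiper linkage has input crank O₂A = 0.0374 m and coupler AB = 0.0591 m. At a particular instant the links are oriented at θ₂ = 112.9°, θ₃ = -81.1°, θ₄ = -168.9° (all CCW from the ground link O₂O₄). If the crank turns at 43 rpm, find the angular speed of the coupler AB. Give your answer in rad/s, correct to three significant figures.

ω₂ = 4.503 rad/s (from 43 rpm).
Differentiating the loop-closure r₂e^{iθ₂}+r₃e^{iθ₃}=r₁+r₄e^{iθ₄} gives r₂ω₂e^{iθ₂}+r₃ω₃e^{iθ₃}=r₄ω₄e^{iθ₄}.
Eliminating the other unknown: ω₃ = r₂ω₂ sin(θ₄−θ₂) / [r₃ sin(θ₃−θ₄)].
Numerator sine = +0.97887; denominator sine = +0.99926.
Result = 0.0374·4.503·(+0.97887) / (0.0591·(+0.99926)) = +2.7914 rad/s; magnitude 2.7914 rad/s.

2.79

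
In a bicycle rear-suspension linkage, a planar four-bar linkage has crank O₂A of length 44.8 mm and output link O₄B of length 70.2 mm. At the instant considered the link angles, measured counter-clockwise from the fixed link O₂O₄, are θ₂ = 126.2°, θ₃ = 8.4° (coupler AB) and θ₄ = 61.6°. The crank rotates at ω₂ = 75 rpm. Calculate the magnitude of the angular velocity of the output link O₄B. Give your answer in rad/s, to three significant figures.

5.54

ω₂ = 7.854 rad/s (from 75 rpm).
Differentiating the loop-closure r₂e^{iθ₂}+r₃e^{iθ₃}=r₁+r₄e^{iθ₄} gives r₂ω₂e^{iθ₂}+r₃ω₃e^{iθ₃}=r₄ω₄e^{iθ₄}.
Eliminating the other unknown: ω₄ = r₂ω₂ sin(θ₂−θ₃) / [r₄ sin(θ₄−θ₃)].
Numerator sine = +0.88458; denominator sine = +0.80073.
Result = 0.0448·7.854·(+0.88458) / (0.0702·(+0.80073)) = +5.5371 rad/s; magnitude 5.5371 rad/s.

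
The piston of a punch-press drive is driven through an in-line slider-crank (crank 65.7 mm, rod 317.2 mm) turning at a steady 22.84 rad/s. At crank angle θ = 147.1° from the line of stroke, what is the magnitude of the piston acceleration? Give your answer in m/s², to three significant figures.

ω = 22.84 rad/s
x(θ) = r cosθ + √(L² − r² sin²θ); with ω constant, a = ω²·d²x/dθ².
d²x/dθ² = −r cosθ − r²(cos2θ)/√u − r⁴ sin²2θ/(4u^{3/2}),  u = L² − r² sin²θ = 0.0993423 m².
Substituting r = 0.0657 m, L = 0.3172 m, θ = 147.1°: d²x/dθ² = +0.049425 m.
a = ω²·d²x/dθ² = (22.84)²·(+0.049425) = +25.784 m/s²;  |a| = 25.784 m/s².

25.8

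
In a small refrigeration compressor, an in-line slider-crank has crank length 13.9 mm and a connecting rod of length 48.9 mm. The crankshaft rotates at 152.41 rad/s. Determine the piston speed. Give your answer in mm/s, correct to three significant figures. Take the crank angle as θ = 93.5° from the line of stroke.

2080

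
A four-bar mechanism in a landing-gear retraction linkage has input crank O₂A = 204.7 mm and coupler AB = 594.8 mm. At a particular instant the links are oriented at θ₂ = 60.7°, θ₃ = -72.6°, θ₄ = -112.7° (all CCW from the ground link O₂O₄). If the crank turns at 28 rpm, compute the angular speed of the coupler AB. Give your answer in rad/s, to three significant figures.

ω₂ = 2.932 rad/s (from 28 rpm).
Differentiating the loop-closure r₂e^{iθ₂}+r₃e^{iθ₃}=r₁+r₄e^{iθ₄} gives r₂ω₂e^{iθ₂}+r₃ω₃e^{iθ₃}=r₄ω₄e^{iθ₄}.
Eliminating the other unknown: ω₃ = r₂ω₂ sin(θ₄−θ₂) / [r₃ sin(θ₃−θ₄)].
Numerator sine = -0.11494; denominator sine = +0.64412.
Result = 0.2047·2.932·(-0.11494) / (0.5948·(+0.64412)) = -0.18006 rad/s; magnitude 0.18006 rad/s.

0.180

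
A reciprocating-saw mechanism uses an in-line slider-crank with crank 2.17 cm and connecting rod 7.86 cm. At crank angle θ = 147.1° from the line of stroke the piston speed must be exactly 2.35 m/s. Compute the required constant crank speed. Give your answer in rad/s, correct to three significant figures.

260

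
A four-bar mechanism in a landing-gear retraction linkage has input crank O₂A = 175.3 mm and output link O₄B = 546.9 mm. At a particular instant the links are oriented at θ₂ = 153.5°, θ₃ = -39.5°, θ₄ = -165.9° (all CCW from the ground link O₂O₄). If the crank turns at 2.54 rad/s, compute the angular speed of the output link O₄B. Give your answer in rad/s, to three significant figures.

ω₂ = 2.54 rad/s
Differentiating the loop-closure r₂e^{iθ₂}+r₃e^{iθ₃}=r₁+r₄e^{iθ₄} gives r₂ω₂e^{iθ₂}+r₃ω₃e^{iθ₃}=r₄ω₄e^{iθ₄}.
Eliminating the other unknown: ω₄ = r₂ω₂ sin(θ₂−θ₃) / [r₄ sin(θ₄−θ₃)].
Numerator sine = -0.22495; denominator sine = -0.80489.
Result = 0.1753·2.54·(-0.22495) / (0.5469·(-0.80489)) = +0.22754 rad/s; magnitude 0.22754 rad/s.

0.228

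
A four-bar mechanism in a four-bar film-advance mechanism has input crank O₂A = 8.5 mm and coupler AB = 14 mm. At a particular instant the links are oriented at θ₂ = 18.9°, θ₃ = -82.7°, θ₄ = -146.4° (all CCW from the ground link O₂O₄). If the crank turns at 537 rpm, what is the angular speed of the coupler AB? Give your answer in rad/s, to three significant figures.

9.66

ω₂ = 56.23 rad/s (from 537 rpm).
Differentiating the loop-closure r₂e^{iθ₂}+r₃e^{iθ₃}=r₁+r₄e^{iθ₄} gives r₂ω₂e^{iθ₂}+r₃ω₃e^{iθ₃}=r₄ω₄e^{iθ₄}.
Eliminating the other unknown: ω₃ = r₂ω₂ sin(θ₄−θ₂) / [r₃ sin(θ₃−θ₄)].
Numerator sine = -0.25376; denominator sine = +0.89649.
Result = 0.0085·56.23·(-0.25376) / (0.014·(+0.89649)) = -9.6643 rad/s; magnitude 9.6643 rad/s.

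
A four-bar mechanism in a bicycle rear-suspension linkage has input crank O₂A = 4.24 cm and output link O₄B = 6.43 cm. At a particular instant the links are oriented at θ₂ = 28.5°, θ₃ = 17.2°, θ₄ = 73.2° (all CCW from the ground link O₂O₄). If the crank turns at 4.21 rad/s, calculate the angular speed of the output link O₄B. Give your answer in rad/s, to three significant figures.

ω₂ = 4.21 rad/s
Differentiating the loop-closure r₂e^{iθ₂}+r₃e^{iθ₃}=r₁+r₄e^{iθ₄} gives r₂ω₂e^{iθ₂}+r₃ω₃e^{iθ₃}=r₄ω₄e^{iθ₄}.
Eliminating the other unknown: ω₄ = r₂ω₂ sin(θ₂−θ₃) / [r₄ sin(θ₄−θ₃)].
Numerator sine = +0.19595; denominator sine = +0.82904.
Result = 0.0424·4.21·(+0.19595) / (0.0643·(+0.82904)) = +0.65614 rad/s; magnitude 0.65614 rad/s.

0.656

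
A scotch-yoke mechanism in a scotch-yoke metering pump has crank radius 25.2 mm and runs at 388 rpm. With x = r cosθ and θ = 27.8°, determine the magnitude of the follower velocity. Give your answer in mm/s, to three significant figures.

478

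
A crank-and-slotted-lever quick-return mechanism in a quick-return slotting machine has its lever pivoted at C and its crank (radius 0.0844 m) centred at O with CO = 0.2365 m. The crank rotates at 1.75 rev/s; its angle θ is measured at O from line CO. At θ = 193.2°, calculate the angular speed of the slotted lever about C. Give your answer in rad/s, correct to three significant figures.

ω = 11 rad/s (from 1.75 rev/s).
Crank pin A relative to C: A = (d + r cosθ, r sinθ); lever angle φ = atan2(r sinθ, d + r cosθ).
Differentiating tanφ: φ̇ = rω(d cosθ + r)/(d² + r² + 2dr cosθ).
d² + r² + 2dr cosθ = |CA|² = 0.0241892 m²;  d cosθ + r = -0.14585 m.
|ω_lever| = |0.0844·11·-0.14585| / 0.0241892 = 5.5956 rad/s.

5.60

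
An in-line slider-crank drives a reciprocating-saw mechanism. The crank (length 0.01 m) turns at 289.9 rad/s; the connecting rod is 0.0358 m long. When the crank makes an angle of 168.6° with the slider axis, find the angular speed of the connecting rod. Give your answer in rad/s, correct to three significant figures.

79.5

ω = 289.9 rad/s
The rod makes angle φ with the slider axis where L sinφ = r sinθ; differentiating, L cosφ·φ̇ = r ω cosθ.
L cosφ = √(L² − r² sin²θ) = 0.035745 m.
|ω_rod| = r ω |cosθ| / √(L² − r² sin²θ) = 0.01·289.9·0.98027/0.035745 = 79.501 rad/s.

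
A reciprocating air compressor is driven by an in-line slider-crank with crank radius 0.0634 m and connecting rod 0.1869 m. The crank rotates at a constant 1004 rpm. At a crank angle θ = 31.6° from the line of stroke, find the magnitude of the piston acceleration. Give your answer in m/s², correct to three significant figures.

ω = 2π·1004/60 = 105.1 rad/s
x(θ) = r cosθ + √(L² − r² sin²θ); with ω constant, a = ω²·d²x/dθ².
d²x/dθ² = −r cosθ − r²(cos2θ)/√u − r⁴ sin²2θ/(4u^{3/2}),  u = L² − r² sin²θ = 0.033828 m².
Substituting r = 0.0634 m, L = 0.1869 m, θ = 31.6°: d²x/dθ² = -0.06437 m.
a = ω²·d²x/dθ² = (105.1)²·(-0.06437) = -711.56 m/s²;  |a| = 711.56 m/s².

712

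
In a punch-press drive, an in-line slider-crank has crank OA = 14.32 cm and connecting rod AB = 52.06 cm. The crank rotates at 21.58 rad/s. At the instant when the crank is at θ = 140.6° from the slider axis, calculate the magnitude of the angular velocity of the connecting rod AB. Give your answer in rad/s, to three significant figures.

ω = 21.58 rad/s
The rod makes angle φ with the slider axis where L sinφ = r sinθ; differentiating, L cosφ·φ̇ = r ω cosθ.
L cosφ = √(L² − r² sin²θ) = 0.5126 m.
|ω_rod| = r ω |cosθ| / √(L² − r² sin²θ) = 0.1432·21.58·0.77273/0.5126 = 4.6585 rad/s.

4.66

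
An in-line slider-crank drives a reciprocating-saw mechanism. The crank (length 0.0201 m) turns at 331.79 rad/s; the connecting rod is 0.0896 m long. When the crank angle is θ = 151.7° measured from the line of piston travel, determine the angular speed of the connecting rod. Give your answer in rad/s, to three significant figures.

ω = 331.8 rad/s
The rod makes angle φ with the slider axis where L sinφ = r sinθ; differentiating, L cosφ·φ̇ = r ω cosθ.
L cosφ = √(L² − r² sin²θ) = 0.089092 m.
|ω_rod| = r ω |cosθ| / √(L² − r² sin²θ) = 0.0201·331.8·0.88048/0.089092 = 65.908 rad/s.

65.9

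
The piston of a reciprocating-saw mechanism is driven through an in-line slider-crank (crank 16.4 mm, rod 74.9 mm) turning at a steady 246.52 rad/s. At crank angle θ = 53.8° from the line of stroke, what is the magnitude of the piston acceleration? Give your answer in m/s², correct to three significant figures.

524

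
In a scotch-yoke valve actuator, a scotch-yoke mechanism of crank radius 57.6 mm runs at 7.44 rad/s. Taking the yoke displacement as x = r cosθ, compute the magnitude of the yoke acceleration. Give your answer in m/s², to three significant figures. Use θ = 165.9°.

3.09

ω = 7.44 rad/s
x = r cosθ ⇒ ẍ = −rω² cosθ (ω constant).
|a| = rω²|cosθ| = 0.0576·(7.44)²·|cos 165.9°| = 3.0923 m/s².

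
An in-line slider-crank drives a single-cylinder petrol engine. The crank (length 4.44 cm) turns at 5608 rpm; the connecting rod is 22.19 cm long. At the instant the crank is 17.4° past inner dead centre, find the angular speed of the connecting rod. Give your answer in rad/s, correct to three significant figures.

ω = 587.3 rad/s (converted from 5608 rpm).
The rod makes angle φ with the slider axis where L sinφ = r sinθ; differentiating, L cosφ·φ̇ = r ω cosθ.
L cosφ = √(L² − r² sin²θ) = 0.2215 m.
|ω_rod| = r ω |cosθ| / √(L² − r² sin²θ) = 0.0444·587.3·0.95424/0.2215 = 112.33 rad/s.

112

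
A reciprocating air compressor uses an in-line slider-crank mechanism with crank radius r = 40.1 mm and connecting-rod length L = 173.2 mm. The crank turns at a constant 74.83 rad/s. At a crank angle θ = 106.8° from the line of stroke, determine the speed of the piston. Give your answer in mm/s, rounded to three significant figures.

2680

ω = 74.83 rad/s
For an in-line slider-crank, x = r cosθ + √(L² − r² sin²θ), so v = −rω sinθ·[1 + r cosθ/√(L² − r² sin²θ)].
With r = 0.0401 m, L = 0.1732 m, θ = 106.8°: √(L² − r² sin²θ) = 0.16889 m.
v = −0.0401·74.83·0.95732·[1 + 0.0401·-0.28903/0.16889] = -2.6755 m/s.
|v| = 2.6755 m/s = 2675.5 mm/s.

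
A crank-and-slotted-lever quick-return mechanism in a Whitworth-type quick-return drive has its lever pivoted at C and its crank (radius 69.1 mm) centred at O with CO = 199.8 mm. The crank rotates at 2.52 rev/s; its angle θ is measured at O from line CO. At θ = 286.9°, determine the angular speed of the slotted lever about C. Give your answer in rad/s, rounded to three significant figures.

ω = 15.83 rad/s (from 2.52 rev/s).
Crank pin A relative to C: A = (d + r cosθ, r sinθ); lever angle φ = atan2(r sinθ, d + r cosθ).
Differentiating tanφ: φ̇ = rω(d cosθ + r)/(d² + r² + 2dr cosθ).
d² + r² + 2dr cosθ = |CA|² = 0.0527218 m²;  d cosθ + r = +0.12718 m.
|ω_lever| = |0.0691·15.83·+0.12718| / 0.0527218 = 2.6393 rad/s.

2.64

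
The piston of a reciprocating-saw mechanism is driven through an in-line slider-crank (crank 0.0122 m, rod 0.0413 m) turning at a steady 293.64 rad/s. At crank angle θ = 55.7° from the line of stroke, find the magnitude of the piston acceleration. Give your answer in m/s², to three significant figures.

482

ω = 293.6 rad/s
x(θ) = r cosθ + √(L² − r² sin²θ); with ω constant, a = ω²·d²x/dθ².
d²x/dθ² = −r cosθ − r²(cos2θ)/√u − r⁴ sin²2θ/(4u^{3/2}),  u = L² − r² sin²θ = 0.00160412 m².
Substituting r = 0.0122 m, L = 0.0413 m, θ = 55.7°: d²x/dθ² = -0.0055938 m.
a = ω²·d²x/dθ² = (293.6)²·(-0.0055938) = -482.32 m/s²;  |a| = 482.32 m/s².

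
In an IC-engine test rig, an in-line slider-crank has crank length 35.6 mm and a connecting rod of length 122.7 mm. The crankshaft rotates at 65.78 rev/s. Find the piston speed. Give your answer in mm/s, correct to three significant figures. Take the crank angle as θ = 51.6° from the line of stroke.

13700

ω = 2π·65.8 = 413.3 rad/s
For an in-line slider-crank, x = r cosθ + √(L² − r² sin²θ), so v = −rω sinθ·[1 + r cosθ/√(L² − r² sin²θ)].
With r = 0.0356 m, L = 0.1227 m, θ = 51.6°: √(L² − r² sin²θ) = 0.11949 m.
v = −0.0356·413.3·0.78369·[1 + 0.0356·0.62115/0.11949] = -13.665 m/s.
|v| = 13.665 m/s = 13665 mm/s.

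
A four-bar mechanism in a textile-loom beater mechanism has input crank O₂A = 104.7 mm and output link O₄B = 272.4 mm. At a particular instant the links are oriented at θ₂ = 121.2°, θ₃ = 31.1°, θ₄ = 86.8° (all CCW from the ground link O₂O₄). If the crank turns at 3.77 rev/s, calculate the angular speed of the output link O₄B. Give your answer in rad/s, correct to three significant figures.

11.0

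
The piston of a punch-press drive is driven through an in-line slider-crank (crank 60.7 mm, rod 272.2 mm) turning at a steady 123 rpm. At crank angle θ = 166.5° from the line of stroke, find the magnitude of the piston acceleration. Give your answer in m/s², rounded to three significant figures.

7.78

ω = 2π·123/60 = 12.88 rad/s
x(θ) = r cosθ + √(L² − r² sin²θ); with ω constant, a = ω²·d²x/dθ².
d²x/dθ² = −r cosθ − r²(cos2θ)/√u − r⁴ sin²2θ/(4u^{3/2}),  u = L² − r² sin²θ = 0.073892 m².
Substituting r = 0.0607 m, L = 0.2722 m, θ = 166.5°: d²x/dθ² = +0.046911 m.
a = ω²·d²x/dθ² = (12.88)²·(+0.046911) = +7.7829 m/s²;  |a| = 7.7829 m/s².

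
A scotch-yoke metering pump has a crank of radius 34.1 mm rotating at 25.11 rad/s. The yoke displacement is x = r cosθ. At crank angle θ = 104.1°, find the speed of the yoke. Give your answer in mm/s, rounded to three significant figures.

ω = 25.11 rad/s
x = r cosθ ⇒ ẋ = −rω sinθ.
|v| = rω|sinθ| = 0.0341·25.11·|sin 104.1°| = 0.83045 m/s = 830.45 mm/s.

830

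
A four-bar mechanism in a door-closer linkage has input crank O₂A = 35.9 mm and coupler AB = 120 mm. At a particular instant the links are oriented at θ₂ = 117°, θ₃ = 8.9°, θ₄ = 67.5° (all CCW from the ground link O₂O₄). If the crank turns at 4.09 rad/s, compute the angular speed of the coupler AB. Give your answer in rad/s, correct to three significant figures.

ω₂ = 4.09 rad/s
Differentiating the loop-closure r₂e^{iθ₂}+r₃e^{iθ₃}=r₁+r₄e^{iθ₄} gives r₂ω₂e^{iθ₂}+r₃ω₃e^{iθ₃}=r₄ω₄e^{iθ₄}.
Eliminating the other unknown: ω₃ = r₂ω₂ sin(θ₄−θ₂) / [r₃ sin(θ₃−θ₄)].
Numerator sine = -0.76041; denominator sine = -0.85355.
Result = 0.0359·4.09·(-0.76041) / (0.12·(-0.85355)) = +1.0901 rad/s; magnitude 1.0901 rad/s.

1.09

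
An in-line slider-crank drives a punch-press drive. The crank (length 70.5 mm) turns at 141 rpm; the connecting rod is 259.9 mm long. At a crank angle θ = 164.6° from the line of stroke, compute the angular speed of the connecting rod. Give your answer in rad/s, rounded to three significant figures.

3.87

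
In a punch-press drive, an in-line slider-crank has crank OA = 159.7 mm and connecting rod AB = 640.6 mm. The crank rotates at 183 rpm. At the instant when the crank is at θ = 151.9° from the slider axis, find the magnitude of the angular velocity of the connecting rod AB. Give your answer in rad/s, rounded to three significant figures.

4.24

ω = 19.16 rad/s (converted from 183 rpm).
The rod makes angle φ with the slider axis where L sinφ = r sinθ; differentiating, L cosφ·φ̇ = r ω cosθ.
L cosφ = √(L² − r² sin²θ) = 0.63617 m.
|ω_rod| = r ω |cosθ| / √(L² − r² sin²θ) = 0.1597·19.16·0.88213/0.63617 = 4.2437 rad/s.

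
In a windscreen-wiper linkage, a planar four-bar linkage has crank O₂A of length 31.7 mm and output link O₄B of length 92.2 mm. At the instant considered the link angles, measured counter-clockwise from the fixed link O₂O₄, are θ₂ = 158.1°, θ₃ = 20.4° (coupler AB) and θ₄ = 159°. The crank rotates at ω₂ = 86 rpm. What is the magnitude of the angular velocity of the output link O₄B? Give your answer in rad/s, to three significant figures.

3.15

ω₂ = 9.006 rad/s (from 86 rpm).
Differentiating the loop-closure r₂e^{iθ₂}+r₃e^{iθ₃}=r₁+r₄e^{iθ₄} gives r₂ω₂e^{iθ₂}+r₃ω₃e^{iθ₃}=r₄ω₄e^{iθ₄}.
Eliminating the other unknown: ω₄ = r₂ω₂ sin(θ₂−θ₃) / [r₄ sin(θ₄−θ₃)].
Numerator sine = +0.67301; denominator sine = +0.66131.
Result = 0.0317·9.006·(+0.67301) / (0.0922·(+0.66131)) = +3.1512 rad/s; magnitude 3.1512 rad/s.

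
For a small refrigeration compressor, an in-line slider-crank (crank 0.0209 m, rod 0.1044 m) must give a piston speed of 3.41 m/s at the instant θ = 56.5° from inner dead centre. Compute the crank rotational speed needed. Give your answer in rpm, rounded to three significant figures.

For an in-line slider-crank, |v_piston| = rω|sinθ|·[1 + r cosθ/√(L² − r² sin²θ)].
With r = 0.0209 m, L = 0.1044 m, θ = 56.5°: the bracketed kinematic factor |dx/dθ| = 0.019381 m.
ω = v/|dx/dθ| = 3.41/0.019381 = 175.94 rad/s.
N = 60ω/(2π) = 1680.1 rpm.

1680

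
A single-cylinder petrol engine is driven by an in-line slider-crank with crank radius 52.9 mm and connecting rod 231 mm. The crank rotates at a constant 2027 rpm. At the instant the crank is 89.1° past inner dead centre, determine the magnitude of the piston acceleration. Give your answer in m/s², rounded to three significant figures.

ω = 2π·2027/60 = 212.3 rad/s
x(θ) = r cosθ + √(L² − r² sin²θ); with ω constant, a = ω²·d²x/dθ².
d²x/dθ² = −r cosθ − r²(cos2θ)/√u − r⁴ sin²2θ/(4u^{3/2}),  u = L² − r² sin²θ = 0.0505633 m².
Substituting r = 0.0529 m, L = 0.231 m, θ = 89.1°: d²x/dθ² = +0.011608 m.
a = ω²·d²x/dθ² = (212.3)²·(+0.011608) = +523.01 m/s²;  |a| = 523.01 m/s².

523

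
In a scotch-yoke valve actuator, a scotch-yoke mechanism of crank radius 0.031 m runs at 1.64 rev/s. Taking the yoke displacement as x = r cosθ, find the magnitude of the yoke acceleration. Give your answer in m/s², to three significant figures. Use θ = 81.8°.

ω = 10.3 rad/s (from 1.64 rev/s).
x = r cosθ ⇒ ẍ = −rω² cosθ (ω constant).
|a| = rω²|cosθ| = 0.031·(10.3)²·|cos 81.8°| = 0.46948 m/s².

0.469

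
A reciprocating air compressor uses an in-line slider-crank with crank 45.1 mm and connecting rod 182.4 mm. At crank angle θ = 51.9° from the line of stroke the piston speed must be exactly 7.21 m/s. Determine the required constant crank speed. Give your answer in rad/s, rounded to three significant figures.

For an in-line slider-crank, |v_piston| = rω|sinθ|·[1 + r cosθ/√(L² − r² sin²θ)].
With r = 0.0451 m, L = 0.1824 m, θ = 51.9°: the bracketed kinematic factor |dx/dθ| = 0.041011 m.
ω = v/|dx/dθ| = 7.21/0.041011 = 175.81 rad/s.

176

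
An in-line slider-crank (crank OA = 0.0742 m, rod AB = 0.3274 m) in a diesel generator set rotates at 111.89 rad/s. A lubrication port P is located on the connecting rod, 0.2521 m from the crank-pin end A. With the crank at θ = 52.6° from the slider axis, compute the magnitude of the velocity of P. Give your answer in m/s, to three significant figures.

7.40

ω = 111.9 rad/s.  Crank-pin speed |V_A| = rω = 8.3022 m/s, perpendicular to OA.
Rod angle: sinφ = −(r/L) sinθ ⇒ φ = -10.372°; ω_rod = −rω cosθ/√(L²−r²sin²θ) = -15.658 rad/s.
V_P = V_A + ω_rod × AP, with AP = 0.2521 m along the rod.
Components: V_Px = −rω sinθ − a·ω_rod·sinφ = -7.3061 m/s;  V_Py = rω cosθ + a·ω_rod·cosφ = +1.1598 m/s.
|V_P| = √(V_Px² + V_Py²) = 7.3976 m/s.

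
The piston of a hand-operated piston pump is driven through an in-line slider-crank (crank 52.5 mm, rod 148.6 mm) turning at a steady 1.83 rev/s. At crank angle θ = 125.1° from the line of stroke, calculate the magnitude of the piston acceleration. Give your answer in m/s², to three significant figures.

4.78

ω = 2π·1.83 = 11.5 rad/s
x(θ) = r cosθ + √(L² − r² sin²θ); with ω constant, a = ω²·d²x/dθ².
d²x/dθ² = −r cosθ − r²(cos2θ)/√u − r⁴ sin²2θ/(4u^{3/2}),  u = L² − r² sin²θ = 0.020237 m².
Substituting r = 0.0525 m, L = 0.1486 m, θ = 125.1°: d²x/dθ² = +0.036167 m.
a = ω²·d²x/dθ² = (11.5)²·(+0.036167) = +4.7816 m/s²;  |a| = 4.7816 m/s².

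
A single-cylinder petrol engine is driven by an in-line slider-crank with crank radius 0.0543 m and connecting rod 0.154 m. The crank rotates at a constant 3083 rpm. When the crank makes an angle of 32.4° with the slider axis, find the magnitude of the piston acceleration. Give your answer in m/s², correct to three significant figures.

5700

ω = 2π·3083/60 = 322.9 rad/s
x(θ) = r cosθ + √(L² − r² sin²θ); with ω constant, a = ω²·d²x/dθ².
d²x/dθ² = −r cosθ − r²(cos2θ)/√u − r⁴ sin²2θ/(4u^{3/2}),  u = L² − r² sin²θ = 0.0228695 m².
Substituting r = 0.0543 m, L = 0.154 m, θ = 32.4°: d²x/dθ² = -0.054663 m.
a = ω²·d²x/dθ² = (322.9)²·(-0.054663) = -5697.7 m/s²;  |a| = 5697.7 m/s².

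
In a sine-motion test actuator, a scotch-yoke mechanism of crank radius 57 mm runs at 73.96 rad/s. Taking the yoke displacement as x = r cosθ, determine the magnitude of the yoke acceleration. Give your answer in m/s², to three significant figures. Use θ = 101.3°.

61.1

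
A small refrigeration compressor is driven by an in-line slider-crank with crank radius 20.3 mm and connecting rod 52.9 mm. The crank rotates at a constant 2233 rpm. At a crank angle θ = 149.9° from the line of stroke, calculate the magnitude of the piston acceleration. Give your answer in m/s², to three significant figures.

732

ω = 2π·2233/60 = 233.8 rad/s
x(θ) = r cosθ + √(L² − r² sin²θ); with ω constant, a = ω²·d²x/dθ².
d²x/dθ² = −r cosθ − r²(cos2θ)/√u − r⁴ sin²2θ/(4u^{3/2}),  u = L² − r² sin²θ = 0.00269476 m².
Substituting r = 0.0203 m, L = 0.0529 m, θ = 149.9°: d²x/dθ² = +0.013389 m.
a = ω²·d²x/dθ² = (233.8)²·(+0.013389) = +732.11 m/s²;  |a| = 732.11 m/s².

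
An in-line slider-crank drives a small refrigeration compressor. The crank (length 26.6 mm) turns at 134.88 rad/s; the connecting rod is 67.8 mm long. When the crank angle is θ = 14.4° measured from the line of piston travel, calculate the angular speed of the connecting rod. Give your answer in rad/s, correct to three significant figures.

51.5

ω = 134.9 rad/s
The rod makes angle φ with the slider axis where L sinφ = r sinθ; differentiating, L cosφ·φ̇ = r ω cosθ.
L cosφ = √(L² − r² sin²θ) = 0.067477 m.
|ω_rod| = r ω |cosθ| / √(L² − r² sin²θ) = 0.0266·134.9·0.96858/0.067477 = 51.501 rad/s.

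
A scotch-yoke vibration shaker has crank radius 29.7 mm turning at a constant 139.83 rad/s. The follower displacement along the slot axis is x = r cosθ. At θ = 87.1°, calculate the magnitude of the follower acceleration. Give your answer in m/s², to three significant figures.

ω = 139.8 rad/s
x = r cosθ ⇒ ẍ = −rω² cosθ (ω constant).
|a| = rω²|cosθ| = 0.0297·(139.8)²·|cos 87.1°| = 29.38 m/s².

29.4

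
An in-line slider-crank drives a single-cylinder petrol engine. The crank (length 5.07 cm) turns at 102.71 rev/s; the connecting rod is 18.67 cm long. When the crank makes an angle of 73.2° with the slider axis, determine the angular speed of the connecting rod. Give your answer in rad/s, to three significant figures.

52.5

ω = 645.3 rad/s (converted from 102.71 rev/s).
The rod makes angle φ with the slider axis where L sinφ = r sinθ; differentiating, L cosφ·φ̇ = r ω cosθ.
L cosφ = √(L² − r² sin²θ) = 0.18028 m.
|ω_rod| = r ω |cosθ| / √(L² − r² sin²θ) = 0.0507·645.3·0.28903/0.18028 = 52.456 rad/s.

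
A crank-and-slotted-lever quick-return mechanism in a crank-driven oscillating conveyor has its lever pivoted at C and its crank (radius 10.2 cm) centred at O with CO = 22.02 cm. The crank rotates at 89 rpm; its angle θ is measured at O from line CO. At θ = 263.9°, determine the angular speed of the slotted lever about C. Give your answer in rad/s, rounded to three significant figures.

ω = 9.32 rad/s (from 89 rpm).
Crank pin A relative to C: A = (d + r cosθ, r sinθ); lever angle φ = atan2(r sinθ, d + r cosθ).
Differentiating tanφ: φ̇ = rω(d cosθ + r)/(d² + r² + 2dr cosθ).
d² + r² + 2dr cosθ = |CA|² = 0.0541186 m²;  d cosθ + r = +0.078601 m.
|ω_lever| = |0.102·9.32·+0.078601| / 0.0541186 = 1.3807 rad/s.

1.38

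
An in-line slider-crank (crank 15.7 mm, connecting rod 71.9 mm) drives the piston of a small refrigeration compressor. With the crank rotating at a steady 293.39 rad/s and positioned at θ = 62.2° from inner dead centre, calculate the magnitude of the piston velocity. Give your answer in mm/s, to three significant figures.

4500

ω = 293.4 rad/s
For an in-line slider-crank, x = r cosθ + √(L² − r² sin²θ), so v = −rω sinθ·[1 + r cosθ/√(L² − r² sin²θ)].
With r = 0.0157 m, L = 0.0719 m, θ = 62.2°: √(L² − r² sin²θ) = 0.070546 m.
v = −0.0157·293.4·0.88458·[1 + 0.0157·0.46639/0.070546] = -4.4975 m/s.
|v| = 4.4975 m/s = 4497.5 mm/s.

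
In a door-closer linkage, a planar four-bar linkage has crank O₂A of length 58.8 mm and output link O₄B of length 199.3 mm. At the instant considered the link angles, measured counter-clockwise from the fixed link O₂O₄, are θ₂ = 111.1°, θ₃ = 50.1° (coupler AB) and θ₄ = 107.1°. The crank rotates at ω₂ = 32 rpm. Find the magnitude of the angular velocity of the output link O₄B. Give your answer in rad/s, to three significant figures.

1.03

ω₂ = 3.351 rad/s (from 32 rpm).
Differentiating the loop-closure r₂e^{iθ₂}+r₃e^{iθ₃}=r₁+r₄e^{iθ₄} gives r₂ω₂e^{iθ₂}+r₃ω₃e^{iθ₃}=r₄ω₄e^{iθ₄}.
Eliminating the other unknown: ω₄ = r₂ω₂ sin(θ₂−θ₃) / [r₄ sin(θ₄−θ₃)].
Numerator sine = +0.87462; denominator sine = +0.83867.
Result = 0.0588·3.351·(+0.87462) / (0.1993·(+0.83867)) = +1.031 rad/s; magnitude 1.031 rad/s.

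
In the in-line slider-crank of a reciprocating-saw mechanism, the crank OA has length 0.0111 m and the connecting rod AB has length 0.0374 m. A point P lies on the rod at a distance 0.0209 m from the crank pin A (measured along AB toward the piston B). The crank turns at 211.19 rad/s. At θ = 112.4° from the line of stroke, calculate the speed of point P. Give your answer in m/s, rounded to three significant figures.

2.06

ω = 211.2 rad/s.  Crank-pin speed |V_A| = rω = 2.3442 m/s, perpendicular to OA.
Rod angle: sinφ = −(r/L) sinθ ⇒ φ = -15.926°; ω_rod = −rω cosθ/√(L²−r²sin²θ) = +24.839 rad/s.
V_P = V_A + ω_rod × AP, with AP = 0.0209 m along the rod.
Components: V_Px = −rω sinθ − a·ω_rod·sinφ = -2.0249 m/s;  V_Py = rω cosθ + a·ω_rod·cosφ = -0.39411 m/s.
|V_P| = √(V_Px² + V_Py²) = 2.0629 m/s.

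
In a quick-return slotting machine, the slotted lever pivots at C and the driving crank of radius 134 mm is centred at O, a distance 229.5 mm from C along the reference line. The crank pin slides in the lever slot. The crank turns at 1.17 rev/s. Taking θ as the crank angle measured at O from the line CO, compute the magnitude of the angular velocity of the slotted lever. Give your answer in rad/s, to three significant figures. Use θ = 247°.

0.937

ω = 7.351 rad/s (from 1.17 rev/s).
Crank pin A relative to C: A = (d + r cosθ, r sinθ); lever angle φ = atan2(r sinθ, d + r cosθ).
Differentiating tanφ: φ̇ = rω(d cosθ + r)/(d² + r² + 2dr cosθ).
d² + r² + 2dr cosθ = |CA|² = 0.0465939 m²;  d cosθ + r = +0.044327 m.
|ω_lever| = |0.134·7.351·+0.044327| / 0.0465939 = 0.93716 rad/s.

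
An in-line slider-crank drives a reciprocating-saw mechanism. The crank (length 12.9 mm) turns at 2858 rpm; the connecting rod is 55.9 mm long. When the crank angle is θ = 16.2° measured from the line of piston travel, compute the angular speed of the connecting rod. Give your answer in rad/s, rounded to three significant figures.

ω = 299.3 rad/s (converted from 2858 rpm).
The rod makes angle φ with the slider axis where L sinφ = r sinθ; differentiating, L cosφ·φ̇ = r ω cosθ.
L cosφ = √(L² − r² sin²θ) = 0.055784 m.
|ω_rod| = r ω |cosθ| / √(L² − r² sin²θ) = 0.0129·299.3·0.96029/0.055784 = 66.462 rad/s.

66.5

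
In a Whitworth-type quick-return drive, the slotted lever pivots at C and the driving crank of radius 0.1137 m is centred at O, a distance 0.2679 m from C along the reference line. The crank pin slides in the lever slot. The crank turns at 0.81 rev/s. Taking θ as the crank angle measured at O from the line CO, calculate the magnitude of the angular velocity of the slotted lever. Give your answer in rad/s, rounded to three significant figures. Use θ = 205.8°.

2.47

ω = 5.089 rad/s (from 0.81 rev/s).
Crank pin A relative to C: A = (d + r cosθ, r sinθ); lever angle φ = atan2(r sinθ, d + r cosθ).
Differentiating tanφ: φ̇ = rω(d cosθ + r)/(d² + r² + 2dr cosθ).
d² + r² + 2dr cosθ = |CA|² = 0.0298503 m²;  d cosθ + r = -0.1275 m.
|ω_lever| = |0.1137·5.089·-0.1275| / 0.0298503 = 2.4716 rad/s.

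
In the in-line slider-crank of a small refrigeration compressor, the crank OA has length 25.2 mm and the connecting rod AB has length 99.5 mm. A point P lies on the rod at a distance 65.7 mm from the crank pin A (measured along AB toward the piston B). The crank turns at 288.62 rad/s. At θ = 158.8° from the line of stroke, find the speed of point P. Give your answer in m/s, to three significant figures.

3.20

ω = 288.6 rad/s.  Crank-pin speed |V_A| = rω = 7.2732 m/s, perpendicular to OA.
Rod angle: sinφ = −(r/L) sinθ ⇒ φ = -5.255°; ω_rod = −rω cosθ/√(L²−r²sin²θ) = +68.438 rad/s.
V_P = V_A + ω_rod × AP, with AP = 0.0657 m along the rod.
Components: V_Px = −rω sinθ − a·ω_rod·sinφ = -2.2184 m/s;  V_Py = rω cosθ + a·ω_rod·cosφ = -2.3035 m/s.
|V_P| = √(V_Px² + V_Py²) = 3.198 m/s.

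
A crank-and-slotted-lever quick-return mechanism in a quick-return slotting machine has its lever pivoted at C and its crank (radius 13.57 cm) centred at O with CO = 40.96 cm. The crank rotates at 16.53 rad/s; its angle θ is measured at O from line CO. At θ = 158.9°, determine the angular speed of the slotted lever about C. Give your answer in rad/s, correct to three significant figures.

6.70

ω = 16.53 rad/s
Crank pin A relative to C: A = (d + r cosθ, r sinθ); lever angle φ = atan2(r sinθ, d + r cosθ).
Differentiating tanφ: φ̇ = rω(d cosθ + r)/(d² + r² + 2dr cosθ).
d² + r² + 2dr cosθ = |CA|² = 0.0824745 m²;  d cosθ + r = -0.24644 m.
|ω_lever| = |0.1357·16.53·-0.24644| / 0.0824745 = 6.7026 rad/s.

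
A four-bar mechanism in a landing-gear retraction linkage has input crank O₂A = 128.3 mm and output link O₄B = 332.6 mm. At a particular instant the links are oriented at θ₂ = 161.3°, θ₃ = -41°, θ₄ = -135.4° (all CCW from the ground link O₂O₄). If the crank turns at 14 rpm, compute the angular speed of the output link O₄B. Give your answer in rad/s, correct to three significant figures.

0.215

ω₂ = 1.466 rad/s (from 14 rpm).
Differentiating the loop-closure r₂e^{iθ₂}+r₃e^{iθ₃}=r₁+r₄e^{iθ₄} gives r₂ω₂e^{iθ₂}+r₃ω₃e^{iθ₃}=r₄ω₄e^{iθ₄}.
Eliminating the other unknown: ω₄ = r₂ω₂ sin(θ₂−θ₃) / [r₄ sin(θ₄−θ₃)].
Numerator sine = -0.37946; denominator sine = -0.99705.
Result = 0.1283·1.466·(-0.37946) / (0.3326·(-0.99705)) = +0.21523 rad/s; magnitude 0.21523 rad/s.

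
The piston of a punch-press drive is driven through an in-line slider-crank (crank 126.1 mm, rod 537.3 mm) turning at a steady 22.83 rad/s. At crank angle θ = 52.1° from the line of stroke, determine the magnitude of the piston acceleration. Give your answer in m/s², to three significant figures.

36.7

ω = 22.83 rad/s
x(θ) = r cosθ + √(L² − r² sin²θ); with ω constant, a = ω²·d²x/dθ².
d²x/dθ² = −r cosθ − r²(cos2θ)/√u − r⁴ sin²2θ/(4u^{3/2}),  u = L² − r² sin²θ = 0.27879 m².
Substituting r = 0.1261 m, L = 0.5373 m, θ = 52.1°: d²x/dθ² = -0.070477 m.
a = ω²·d²x/dθ² = (22.83)²·(-0.070477) = -36.733 m/s²;  |a| = 36.733 m/s².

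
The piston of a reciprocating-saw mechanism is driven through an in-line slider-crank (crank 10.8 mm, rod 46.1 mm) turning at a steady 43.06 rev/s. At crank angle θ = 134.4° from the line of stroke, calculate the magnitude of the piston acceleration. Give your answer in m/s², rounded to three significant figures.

ω = 2π·43.1 = 270.6 rad/s
x(θ) = r cosθ + √(L² − r² sin²θ); with ω constant, a = ω²·d²x/dθ².
d²x/dθ² = −r cosθ − r²(cos2θ)/√u − r⁴ sin²2θ/(4u^{3/2}),  u = L² − r² sin²θ = 0.00206567 m².
Substituting r = 0.0108 m, L = 0.0461 m, θ = 134.4°: d²x/dθ² = +0.0075739 m.
a = ω²·d²x/dθ² = (270.6)²·(+0.0075739) = +554.41 m/s²;  |a| = 554.41 m/s².

554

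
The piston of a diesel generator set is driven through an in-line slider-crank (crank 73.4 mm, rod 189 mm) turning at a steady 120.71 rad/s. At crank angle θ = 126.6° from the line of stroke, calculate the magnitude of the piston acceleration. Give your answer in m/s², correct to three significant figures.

747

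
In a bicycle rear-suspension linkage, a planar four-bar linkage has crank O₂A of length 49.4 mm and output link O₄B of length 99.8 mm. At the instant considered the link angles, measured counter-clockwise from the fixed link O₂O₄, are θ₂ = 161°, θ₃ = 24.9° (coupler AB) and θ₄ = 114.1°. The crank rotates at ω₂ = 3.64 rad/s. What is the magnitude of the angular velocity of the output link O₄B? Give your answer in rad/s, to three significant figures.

1.25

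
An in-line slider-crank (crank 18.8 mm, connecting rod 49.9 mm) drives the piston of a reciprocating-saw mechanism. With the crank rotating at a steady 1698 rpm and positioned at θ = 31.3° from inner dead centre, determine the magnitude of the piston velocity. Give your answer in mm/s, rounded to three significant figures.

ω = 2π·1698/60 = 177.8 rad/s
For an in-line slider-crank, x = r cosθ + √(L² − r² sin²θ), so v = −rω sinθ·[1 + r cosθ/√(L² − r² sin²θ)].
With r = 0.0188 m, L = 0.0499 m, θ = 31.3°: √(L² − r² sin²θ) = 0.048935 m.
v = −0.0188·177.8·0.51952·[1 + 0.0188·0.85446/0.048935] = -2.3068 m/s.
|v| = 2.3068 m/s = 2306.8 mm/s.

2310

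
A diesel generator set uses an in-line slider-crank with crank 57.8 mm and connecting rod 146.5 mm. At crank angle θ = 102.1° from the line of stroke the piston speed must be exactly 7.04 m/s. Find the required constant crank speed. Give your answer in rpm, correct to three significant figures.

1310

For an in-line slider-crank, |v_piston| = rω|sinθ|·[1 + r cosθ/√(L² − r² sin²θ)].
With r = 0.0578 m, L = 0.1465 m, θ = 102.1°: the bracketed kinematic factor |dx/dθ| = 0.05145 m.
ω = v/|dx/dθ| = 7.04/0.05145 = 136.83 rad/s.
N = 60ω/(2π) = 1306.7 rpm.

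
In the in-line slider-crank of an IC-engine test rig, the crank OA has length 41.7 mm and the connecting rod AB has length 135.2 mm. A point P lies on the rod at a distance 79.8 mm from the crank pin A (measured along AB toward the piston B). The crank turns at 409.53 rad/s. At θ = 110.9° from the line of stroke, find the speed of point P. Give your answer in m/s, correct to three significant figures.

15.1

ω = 409.5 rad/s.  Crank-pin speed |V_A| = rω = 17.077 m/s, perpendicular to OA.
Rod angle: sinφ = −(r/L) sinθ ⇒ φ = -16.747°; ω_rod = −rω cosθ/√(L²−r²sin²θ) = +47.056 rad/s.
V_P = V_A + ω_rod × AP, with AP = 0.0798 m along the rod.
Components: V_Px = −rω sinθ − a·ω_rod·sinφ = -14.872 m/s;  V_Py = rω cosθ + a·ω_rod·cosφ = -2.4963 m/s.
|V_P| = √(V_Px² + V_Py²) = 15.08 m/s.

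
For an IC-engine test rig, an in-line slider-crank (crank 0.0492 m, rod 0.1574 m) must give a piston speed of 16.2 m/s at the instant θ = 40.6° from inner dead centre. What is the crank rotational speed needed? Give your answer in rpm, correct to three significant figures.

For an in-line slider-crank, |v_piston| = rω|sinθ|·[1 + r cosθ/√(L² − r² sin²θ)].
With r = 0.0492 m, L = 0.1574 m, θ = 40.6°: the bracketed kinematic factor |dx/dθ| = 0.039779 m.
ω = v/|dx/dθ| = 16.2/0.039779 = 407.25 rad/s.
N = 60ω/(2π) = 3888.9 rpm.

3890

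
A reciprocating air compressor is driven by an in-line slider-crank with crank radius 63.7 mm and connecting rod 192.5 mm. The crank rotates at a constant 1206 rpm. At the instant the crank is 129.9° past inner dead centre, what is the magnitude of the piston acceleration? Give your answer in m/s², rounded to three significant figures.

ω = 2π·1206/60 = 126.3 rad/s
x(θ) = r cosθ + √(L² − r² sin²θ); with ω constant, a = ω²·d²x/dθ².
d²x/dθ² = −r cosθ − r²(cos2θ)/√u − r⁴ sin²2θ/(4u^{3/2}),  u = L² − r² sin²θ = 0.0346681 m².
Substituting r = 0.0637 m, L = 0.1925 m, θ = 129.9°: d²x/dθ² = +0.044102 m.
a = ω²·d²x/dθ² = (126.3)²·(+0.044102) = +703.41 m/s²;  |a| = 703.41 m/s².

703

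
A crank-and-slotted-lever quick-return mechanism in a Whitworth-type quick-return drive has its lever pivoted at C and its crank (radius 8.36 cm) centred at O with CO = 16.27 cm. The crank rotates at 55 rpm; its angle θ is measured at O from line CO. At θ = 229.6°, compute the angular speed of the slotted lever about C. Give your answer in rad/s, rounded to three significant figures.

0.665

ω = 5.76 rad/s (from 55 rpm).
Crank pin A relative to C: A = (d + r cosθ, r sinθ); lever angle φ = atan2(r sinθ, d + r cosθ).
Differentiating tanφ: φ̇ = rω(d cosθ + r)/(d² + r² + 2dr cosθ).
d² + r² + 2dr cosθ = |CA|² = 0.0158292 m²;  d cosθ + r = -0.021849 m.
|ω_lever| = |0.0836·5.76·-0.021849| / 0.0158292 = 0.66462 rad/s.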